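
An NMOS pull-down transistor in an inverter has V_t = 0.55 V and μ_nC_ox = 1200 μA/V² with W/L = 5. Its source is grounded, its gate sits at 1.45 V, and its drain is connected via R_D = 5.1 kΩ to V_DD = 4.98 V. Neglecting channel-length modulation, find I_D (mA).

V_GS = V_G = 1.45 V, so V_ov = 1.45 − 0.55 = 0.9 V.
k_n = μ_nC_ox · (W/L) = 6 mA/V².
Assume saturation: I_D = ½ k_n V_ov² = 0.5 × 6 × 0.9² = 2.43 mA, giving V_DS = V_DD − I_D R_D = 4.98 − 2.43 × 5.1 = -7.41 V.
But -7.41 V < V_ov = 0.9 V, so the device is actually in triode.
In triode I_D = k_n[V_ov V_DS − ½ V_DS²] and I_D = (V_DD − V_DS)/R_D. Equating: 15.3 V_DS² − 28.54 V_DS + 4.98 = 0, giving V_DS = 0.195 V (the root below V_ov).
I_D = (4.98 − 0.195) / 5.1 = 0.938 mA.

I_D = 0.938 mA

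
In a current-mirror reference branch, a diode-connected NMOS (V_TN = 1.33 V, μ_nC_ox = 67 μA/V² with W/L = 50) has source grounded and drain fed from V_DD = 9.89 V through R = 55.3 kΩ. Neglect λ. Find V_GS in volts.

With gate tied to drain, V_GS = V_DS ≥ V_GS − V_TN, so the device is in saturation.
k_n = μ_nC_ox · (W/L) = 3.35 mA/V².
KCL at the drain: ½ k_n (V_GS − V_TN)² = (V_DD − V_GS)/R.
Let x = V_GS − 1.33. Then 92.6 x² + x − 8.56 = 0, giving x = 0.299 V (positive root), so V_GS = 1.63 V.
I_D = (V_DD − V_GS)/R = (9.89 − 1.63) / 55.3 = 0.149 mA.

V_GS = 1.63 V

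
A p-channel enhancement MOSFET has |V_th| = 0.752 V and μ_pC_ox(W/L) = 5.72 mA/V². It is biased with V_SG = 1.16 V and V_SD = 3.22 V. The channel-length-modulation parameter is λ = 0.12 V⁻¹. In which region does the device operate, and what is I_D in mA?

Saturation; I_D = 0.660 mA

V_ov = V_SG − |V_th| = 1.16 − 0.752 = 0.408 V.
Since V_SD = 3.22 V ≥ V_ov = 0.408 V, the device is in saturation.
I_D = ½ k_p V_ov² (1 + λ V_SD) = 0.5 × 5.72 × 0.408² × (1 + 0.12 × 3.22) = 0.66 mA.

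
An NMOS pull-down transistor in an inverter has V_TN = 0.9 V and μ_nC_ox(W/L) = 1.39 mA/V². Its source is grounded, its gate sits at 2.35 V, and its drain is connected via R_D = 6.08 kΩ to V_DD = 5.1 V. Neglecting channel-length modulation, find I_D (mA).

I_D = 0.765 mA

V_GS = V_G = 2.35 V, so V_ov = 2.35 − 0.9 = 1.45 V.
Assume saturation: I_D = ½ k_n V_ov² = 0.5 × 1.39 × 1.45² = 1.46 mA, giving V_DS = V_DD − I_D R_D = 5.1 − 1.46 × 6.08 = -3.78 V.
But -3.78 V < V_ov = 1.45 V, so the device is actually in triode.
In triode I_D = k_n[V_ov V_DS − ½ V_DS²] and I_D = (V_DD − V_DS)/R_D. Equating: 4.23 V_DS² − 13.25 V_DS + 5.1 = 0, giving V_DS = 0.449 V (the root below V_ov).
I_D = (5.1 − 0.449) / 6.08 = 0.765 mA.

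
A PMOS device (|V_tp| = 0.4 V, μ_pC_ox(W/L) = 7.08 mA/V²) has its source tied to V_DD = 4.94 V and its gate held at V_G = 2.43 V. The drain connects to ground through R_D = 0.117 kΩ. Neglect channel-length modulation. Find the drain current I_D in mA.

I_D = 15.8 mA

V_SG = V_DD − V_G = 4.94 − 2.43 = 2.51 V, so V_ov = 2.51 − 0.4 = 2.11 V.
Assume saturation: I_D = ½ k_p V_ov² = 0.5 × 7.08 × 2.11² = 15.8 mA, giving V_SD = V_DD − I_D R_D = 4.94 − 15.8 × 0.117 = 3.1 V.
V_SD = 3.1 V ≥ V_ov = 2.11 V, confirming saturation.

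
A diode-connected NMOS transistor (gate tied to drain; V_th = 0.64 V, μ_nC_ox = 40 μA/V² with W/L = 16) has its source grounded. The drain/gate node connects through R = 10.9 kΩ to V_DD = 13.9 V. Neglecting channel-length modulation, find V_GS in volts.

With gate tied to drain, V_GS = V_DS ≥ V_GS − V_th, so the device is in saturation.
k_n = μ_nC_ox · (W/L) = 0.64 mA/V².
KCL at the drain: ½ k_n (V_GS − V_th)² = (V_DD − V_GS)/R.
Let x = V_GS − 0.64. Then 3.49 x² + x − 13.26 = 0, giving x = 1.81 V (positive root), so V_GS = 2.45 V.
I_D = (V_DD − V_GS)/R = (13.9 − 2.45) / 10.9 = 1.05 mA.

V_GS = 2.45 V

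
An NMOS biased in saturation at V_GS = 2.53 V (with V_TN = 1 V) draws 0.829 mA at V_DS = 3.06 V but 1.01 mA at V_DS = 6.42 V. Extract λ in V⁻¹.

λ = 0.0811 V⁻¹

With V_GS fixed, I_D ∝ (1 + λ V_DS) in saturation, so I_D2/I_D1 = (1 + λ V_DS2)/(1 + λ V_DS1).
1.01/0.829 = 1.218 = (1 + 6.42 λ)/(1 + 3.06 λ).
Solving: λ (I_D1 V_DS2 − I_D2 V_DS1) = I_D2 − I_D1, so λ = (1.01 − 0.829) / (0.829 × 6.42 − 1.01 × 3.06) = 0.181 / 2.23 = 0.0811 V⁻¹.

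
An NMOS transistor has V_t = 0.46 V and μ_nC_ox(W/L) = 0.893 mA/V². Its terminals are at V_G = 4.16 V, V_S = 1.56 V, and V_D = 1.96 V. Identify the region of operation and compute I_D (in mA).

Triode; I_D = 0.693 mA

V_GS = V_G − V_S = 4.16 − 1.56 = 2.6 V; V_DS = V_D − V_S = 1.96 − 1.56 = 0.4 V.
V_ov = V_GS − V_t = 2.6 − 0.46 = 2.14 V.
Since V_DS = 0.4 V < V_ov = 2.14 V, the device is in the triode region.
I_D = k_n [V_ov · V_DS − ½ V_DS²] = 0.893 × [2.14 × 0.4 − 0.5 × 0.4²] = 0.693 mA.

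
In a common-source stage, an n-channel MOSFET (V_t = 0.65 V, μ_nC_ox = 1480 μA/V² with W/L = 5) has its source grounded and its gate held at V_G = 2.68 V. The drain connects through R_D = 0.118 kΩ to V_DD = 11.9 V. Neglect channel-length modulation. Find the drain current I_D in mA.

V_GS = V_G = 2.68 V, so V_ov = 2.68 − 0.65 = 2.03 V.
k_n = μ_nC_ox · (W/L) = 7.4 mA/V².
Assume saturation: I_D = ½ k_n V_ov² = 0.5 × 7.4 × 2.03² = 15.2 mA, giving V_DS = V_DD − I_D R_D = 11.9 − 15.2 × 0.118 = 10.1 V.
V_DS = 10.1 V ≥ V_ov = 2.03 V, confirming saturation.

I_D = 15.2 mA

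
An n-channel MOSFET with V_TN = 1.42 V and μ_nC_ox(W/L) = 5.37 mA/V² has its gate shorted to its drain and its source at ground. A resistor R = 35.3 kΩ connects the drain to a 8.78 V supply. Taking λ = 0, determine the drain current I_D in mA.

I_D = 0.201 mA

With gate tied to drain, V_GS = V_DS ≥ V_GS − V_TN, so the device is in saturation.
KCL at the drain: ½ k_n (V_GS − V_TN)² = (V_DD − V_GS)/R.
Let x = V_GS − 1.42. Then 94.8 x² + x − 7.36 = 0, giving x = 0.273 V (positive root), so V_GS = 1.69 V.
I_D = (V_DD − V_GS)/R = (8.78 − 1.69) / 35.3 = 0.201 mA.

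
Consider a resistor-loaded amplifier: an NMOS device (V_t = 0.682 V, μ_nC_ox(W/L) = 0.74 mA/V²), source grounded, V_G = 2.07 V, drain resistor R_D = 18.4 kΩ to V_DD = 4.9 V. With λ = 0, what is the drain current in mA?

V_GS = V_G = 2.07 V, so V_ov = 2.07 − 0.682 = 1.39 V.
Assume saturation: I_D = ½ k_n V_ov² = 0.5 × 0.74 × 1.39² = 0.713 mA, giving V_DS = V_DD − I_D R_D = 4.9 − 0.713 × 18.4 = -8.22 V.
But -8.22 V < V_ov = 1.39 V, so the device is actually in triode.
In triode I_D = k_n[V_ov V_DS − ½ V_DS²] and I_D = (V_DD − V_DS)/R_D. Equating: 6.81 V_DS² − 19.9 V_DS + 4.9 = 0, giving V_DS = 0.271 V (the root below V_ov).
I_D = (4.9 − 0.271) / 18.4 = 0.252 mA.

I_D = 0.252 mA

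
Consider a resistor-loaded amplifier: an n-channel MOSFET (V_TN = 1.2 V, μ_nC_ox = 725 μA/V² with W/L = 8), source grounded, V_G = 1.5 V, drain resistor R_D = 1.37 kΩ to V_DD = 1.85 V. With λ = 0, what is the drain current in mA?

V_GS = V_G = 1.5 V, so V_ov = 1.5 − 1.2 = 0.3 V.
k_n = μ_nC_ox · (W/L) = 5.8 mA/V².
Assume saturation: I_D = ½ k_n V_ov² = 0.5 × 5.8 × 0.3² = 0.261 mA, giving V_DS = V_DD − I_D R_D = 1.85 − 0.261 × 1.37 = 1.49 V.
V_DS = 1.49 V ≥ V_ov = 0.3 V, confirming saturation.

I_D = 0.261 mA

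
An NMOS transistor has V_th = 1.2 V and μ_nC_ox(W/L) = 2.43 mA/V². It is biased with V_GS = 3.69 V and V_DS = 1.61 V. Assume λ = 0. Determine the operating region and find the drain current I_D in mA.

V_ov = V_GS − V_th = 3.69 − 1.2 = 2.49 V.
Since V_DS = 1.61 V < V_ov = 2.49 V, the device is in the triode region.
I_D = k_n [V_ov · V_DS − ½ V_DS²] = 2.43 × [2.49 × 1.61 − 0.5 × 1.61²] = 6.59 mA.

Triode; I_D = 6.59 mA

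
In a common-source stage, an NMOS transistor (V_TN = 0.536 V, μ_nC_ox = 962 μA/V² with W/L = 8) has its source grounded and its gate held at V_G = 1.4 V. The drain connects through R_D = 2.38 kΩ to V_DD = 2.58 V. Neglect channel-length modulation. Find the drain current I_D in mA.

V_GS = V_G = 1.4 V, so V_ov = 1.4 − 0.536 = 0.864 V.
k_n = μ_nC_ox · (W/L) = 7.696 mA/V².
Assume saturation: I_D = ½ k_n V_ov² = 0.5 × 7.696 × 0.864² = 2.87 mA, giving V_DS = V_DD − I_D R_D = 2.58 − 2.87 × 2.38 = -4.26 V.
But -4.26 V < V_ov = 0.864 V, so the device is actually in triode.
In triode I_D = k_n[V_ov V_DS − ½ V_DS²] and I_D = (V_DD − V_DS)/R_D. Equating: 9.16 V_DS² − 16.83 V_DS + 2.58 = 0, giving V_DS = 0.169 V (the root below V_ov).
I_D = (2.58 − 0.169) / 2.38 = 1.01 mA.

I_D = 1.01 mA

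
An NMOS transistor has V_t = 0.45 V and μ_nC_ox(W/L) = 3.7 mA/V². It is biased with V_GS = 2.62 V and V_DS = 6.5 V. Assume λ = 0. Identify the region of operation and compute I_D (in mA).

Saturation; I_D = 8.71 mA

V_ov = V_GS − V_t = 2.62 − 0.45 = 2.17 V.
Since V_DS = 6.5 V ≥ V_ov = 2.17 V, the device is in saturation.
I_D = ½ k_n V_ov² = 0.5 × 3.7 × 2.17² = 8.71 mA.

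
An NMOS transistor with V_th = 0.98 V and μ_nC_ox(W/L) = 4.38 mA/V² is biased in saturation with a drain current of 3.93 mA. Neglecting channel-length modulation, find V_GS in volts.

V_GS = 2.32 V

In saturation I_D = ½ k_n (V_GS − V_th)², so V_GS − V_th = √(2 I_D / k_n) = √(2 × 3.93 / 4.38) = 1.34 V.
V_GS = 0.98 + 1.34 = 2.32 V.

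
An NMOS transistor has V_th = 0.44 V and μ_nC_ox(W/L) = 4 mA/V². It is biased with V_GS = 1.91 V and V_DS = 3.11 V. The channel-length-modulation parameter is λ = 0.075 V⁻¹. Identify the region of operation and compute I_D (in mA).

Saturation; I_D = 5.33 mA

V_ov = V_GS − V_th = 1.91 − 0.44 = 1.47 V.
Since V_DS = 3.11 V ≥ V_ov = 1.47 V, the device is in saturation.
I_D = ½ k_n V_ov² (1 + λ V_DS) = 0.5 × 4 × 1.47² × (1 + 0.075 × 3.11) = 5.33 mA.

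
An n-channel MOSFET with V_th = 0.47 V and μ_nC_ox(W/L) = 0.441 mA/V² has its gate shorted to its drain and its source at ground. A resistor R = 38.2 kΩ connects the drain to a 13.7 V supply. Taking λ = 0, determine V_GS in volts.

With gate tied to drain, V_GS = V_DS ≥ V_GS − V_th, so the device is in saturation.
KCL at the drain: ½ k_n (V_GS − V_th)² = (V_DD − V_GS)/R.
Let x = V_GS − 0.47. Then 8.42 x² + x − 13.23 = 0, giving x = 1.2 V (positive root), so V_GS = 1.67 V.
I_D = (V_DD − V_GS)/R = (13.7 − 1.67) / 38.2 = 0.315 mA.

V_GS = 1.67 V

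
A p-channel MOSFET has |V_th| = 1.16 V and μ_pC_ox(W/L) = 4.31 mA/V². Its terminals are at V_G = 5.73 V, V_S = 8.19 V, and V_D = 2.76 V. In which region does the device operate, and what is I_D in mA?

V_SG = V_S − V_G = 8.19 − 5.73 = 2.46 V; V_SD = V_S − V_D = 8.19 − 2.76 = 5.43 V.
V_ov = V_SG − |V_th| = 2.46 − 1.16 = 1.3 V.
Since V_SD = 5.43 V ≥ V_ov = 1.3 V, the device is in saturation.
I_D = ½ k_p V_ov² = 0.5 × 4.31 × 1.3² = 3.64 mA.

Saturation; I_D = 3.64 mA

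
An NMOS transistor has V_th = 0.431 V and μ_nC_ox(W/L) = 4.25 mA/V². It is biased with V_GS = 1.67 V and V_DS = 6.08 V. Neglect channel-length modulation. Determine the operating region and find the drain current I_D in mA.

V_ov = V_GS − V_th = 1.67 − 0.431 = 1.24 V.
Since V_DS = 6.08 V ≥ V_ov = 1.24 V, the device is in saturation.
I_D = ½ k_n V_ov² = 0.5 × 4.25 × 1.24² = 3.26 mA.

Saturation; I_D = 3.26 mA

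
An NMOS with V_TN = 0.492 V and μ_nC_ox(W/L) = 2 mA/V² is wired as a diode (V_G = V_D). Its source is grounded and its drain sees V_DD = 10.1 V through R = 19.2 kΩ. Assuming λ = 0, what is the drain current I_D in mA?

I_D = 0.465 mA

With gate tied to drain, V_GS = V_DS ≥ V_GS − V_TN, so the device is in saturation.
KCL at the drain: ½ k_n (V_GS − V_TN)² = (V_DD − V_GS)/R.
Let x = V_GS − 0.492. Then 19.2 x² + x − 9.608 = 0, giving x = 0.682 V (positive root), so V_GS = 1.17 V.
I_D = (V_DD − V_GS)/R = (10.1 − 1.17) / 19.2 = 0.465 mA.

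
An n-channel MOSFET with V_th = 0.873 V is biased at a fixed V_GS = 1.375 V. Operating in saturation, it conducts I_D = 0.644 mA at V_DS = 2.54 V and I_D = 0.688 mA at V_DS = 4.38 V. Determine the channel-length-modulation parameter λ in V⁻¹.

With V_GS fixed, I_D ∝ (1 + λ V_DS) in saturation, so I_D2/I_D1 = (1 + λ V_DS2)/(1 + λ V_DS1).
0.688/0.644 = 1.068 = (1 + 4.38 λ)/(1 + 2.54 λ).
Solving: λ (I_D1 V_DS2 − I_D2 V_DS1) = I_D2 − I_D1, so λ = (0.688 − 0.644) / (0.644 × 4.38 − 0.688 × 2.54) = 0.044 / 1.07 = 0.041 V⁻¹.

λ = 0.0410 V⁻¹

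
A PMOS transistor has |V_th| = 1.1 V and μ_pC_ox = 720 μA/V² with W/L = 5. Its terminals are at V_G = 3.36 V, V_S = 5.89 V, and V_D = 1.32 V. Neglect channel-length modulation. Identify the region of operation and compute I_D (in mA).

V_SG = V_S − V_G = 5.89 − 3.36 = 2.53 V; V_SD = V_S − V_D = 5.89 − 1.32 = 4.57 V.
k_p = μ_pC_ox · (W/L) = 3.6 mA/V².
V_ov = V_SG − |V_th| = 2.53 − 1.1 = 1.43 V.
Since V_SD = 4.57 V ≥ V_ov = 1.43 V, the device is in saturation.
I_D = ½ k_p V_ov² = 0.5 × 3.6 × 1.43² = 3.68 mA.

Saturation; I_D = 3.68 mA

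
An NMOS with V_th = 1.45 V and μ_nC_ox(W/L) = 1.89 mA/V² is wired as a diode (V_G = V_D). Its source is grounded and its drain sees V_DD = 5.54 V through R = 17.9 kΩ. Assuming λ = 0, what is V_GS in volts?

V_GS = 1.91 V

With gate tied to drain, V_GS = V_DS ≥ V_GS − V_th, so the device is in saturation.
KCL at the drain: ½ k_n (V_GS − V_th)² = (V_DD − V_GS)/R.
Let x = V_GS − 1.45. Then 16.9 x² + x − 4.09 = 0, giving x = 0.463 V (positive root), so V_GS = 1.91 V.
I_D = (V_DD − V_GS)/R = (5.54 − 1.91) / 17.9 = 0.203 mA.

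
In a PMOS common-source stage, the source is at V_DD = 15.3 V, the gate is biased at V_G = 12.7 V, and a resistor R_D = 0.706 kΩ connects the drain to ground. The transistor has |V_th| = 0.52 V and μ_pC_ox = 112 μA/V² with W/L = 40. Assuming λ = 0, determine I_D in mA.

I_D = 9.69 mA

V_SG = V_DD − V_G = 15.3 − 12.7 = 2.6 V, so V_ov = 2.6 − 0.52 = 2.08 V.
k_p = μ_pC_ox · (W/L) = 4.48 mA/V².
Assume saturation: I_D = ½ k_p V_ov² = 0.5 × 4.48 × 2.08² = 9.69 mA, giving V_SD = V_DD − I_D R_D = 15.3 − 9.69 × 0.706 = 8.46 V.
V_SD = 8.46 V ≥ V_ov = 2.08 V, confirming saturation.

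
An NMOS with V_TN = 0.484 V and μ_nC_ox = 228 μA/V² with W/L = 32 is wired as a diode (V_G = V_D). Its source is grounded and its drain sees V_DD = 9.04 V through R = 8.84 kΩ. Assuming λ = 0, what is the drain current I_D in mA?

With gate tied to drain, V_GS = V_DS ≥ V_GS − V_TN, so the device is in saturation.
k_n = μ_nC_ox · (W/L) = 7.296 mA/V².
KCL at the drain: ½ k_n (V_GS − V_TN)² = (V_DD − V_GS)/R.
Let x = V_GS − 0.484. Then 32.2 x² + x − 8.556 = 0, giving x = 0.5 V (positive root), so V_GS = 0.984 V.
I_D = (V_DD − V_GS)/R = (9.04 − 0.984) / 8.84 = 0.911 mA.

I_D = 0.911 mA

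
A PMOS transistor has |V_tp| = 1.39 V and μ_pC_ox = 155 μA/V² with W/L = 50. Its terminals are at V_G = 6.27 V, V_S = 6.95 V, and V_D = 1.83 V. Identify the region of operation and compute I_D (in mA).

Cutoff; I_D = 0 mA

V_SG = V_S − V_G = 6.95 − 6.27 = 0.68 V; V_SD = V_S − V_D = 6.95 − 1.83 = 5.12 V.
V_SG = 0.68 V < |V_tp| = 1.39 V, so the transistor is in cutoff.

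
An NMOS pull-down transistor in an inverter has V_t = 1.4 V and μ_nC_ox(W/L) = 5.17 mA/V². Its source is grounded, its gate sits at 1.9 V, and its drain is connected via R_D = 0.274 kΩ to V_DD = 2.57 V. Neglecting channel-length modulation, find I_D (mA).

V_GS = V_G = 1.9 V, so V_ov = 1.9 − 1.4 = 0.5 V.
Assume saturation: I_D = ½ k_n V_ov² = 0.5 × 5.17 × 0.5² = 0.646 mA, giving V_DS = V_DD − I_D R_D = 2.57 − 0.646 × 0.274 = 2.39 V.
V_DS = 2.39 V ≥ V_ov = 0.5 V, confirming saturation.

I_D = 0.646 mA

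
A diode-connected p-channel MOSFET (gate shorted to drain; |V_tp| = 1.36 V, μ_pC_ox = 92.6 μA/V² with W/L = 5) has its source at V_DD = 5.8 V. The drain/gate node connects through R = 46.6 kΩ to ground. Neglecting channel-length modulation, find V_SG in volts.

V_SG = 1.96 V

With gate tied to drain, V_SG = V_SD ≥ V_SG − |V_tp|, so the device is in saturation.
k_p = μ_pC_ox · (W/L) = 0.463 mA/V².
KCL at the drain: ½ k_p (V_SG − |V_tp|)² = (V_DD − V_SG)/R.
Let x = V_SG − 1.36. Then 10.8 x² + x − 4.44 = 0, giving x = 0.597 V (positive root), so V_SG = 1.96 V.
I_D = (V_DD − V_SG)/R = (5.8 − 1.96) / 46.6 = 0.0825 mA.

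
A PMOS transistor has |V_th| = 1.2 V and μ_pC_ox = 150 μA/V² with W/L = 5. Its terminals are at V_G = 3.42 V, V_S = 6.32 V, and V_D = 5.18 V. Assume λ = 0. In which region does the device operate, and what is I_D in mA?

V_SG = V_S − V_G = 6.32 − 3.42 = 2.9 V; V_SD = V_S − V_D = 6.32 − 5.18 = 1.14 V.
k_p = μ_pC_ox · (W/L) = 0.75 mA/V².
V_ov = V_SG − |V_th| = 2.9 − 1.2 = 1.7 V.
Since V_SD = 1.14 V < V_ov = 1.7 V, the device is in the triode region.
I_D = k_p [V_ov · V_SD − ½ V_SD²] = 0.75 × [1.7 × 1.14 − 0.5 × 1.14²] = 0.966 mA.

Triode; I_D = 0.966 mA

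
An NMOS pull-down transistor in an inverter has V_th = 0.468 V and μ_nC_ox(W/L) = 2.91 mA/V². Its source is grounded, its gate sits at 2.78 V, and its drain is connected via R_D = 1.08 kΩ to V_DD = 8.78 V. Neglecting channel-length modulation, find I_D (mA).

V_GS = V_G = 2.78 V, so V_ov = 2.78 − 0.468 = 2.31 V.
Assume saturation: I_D = ½ k_n V_ov² = 0.5 × 2.91 × 2.31² = 7.78 mA, giving V_DS = V_DD − I_D R_D = 8.78 − 7.78 × 1.08 = 0.38 V.
But 0.38 V < V_ov = 2.31 V, so the device is actually in triode.
In triode I_D = k_n[V_ov V_DS − ½ V_DS²] and I_D = (V_DD − V_DS)/R_D. Equating: 1.57 V_DS² − 8.266 V_DS + 8.78 = 0, giving V_DS = 1.48 V (the root below V_ov).
I_D = (8.78 − 1.48) / 1.08 = 6.76 mA.

I_D = 6.76 mA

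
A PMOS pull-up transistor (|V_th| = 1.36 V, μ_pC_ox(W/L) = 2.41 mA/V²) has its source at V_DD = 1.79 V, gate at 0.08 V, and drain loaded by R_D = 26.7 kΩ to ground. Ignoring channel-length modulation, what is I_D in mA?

I_D = 0.0638 mA

V_SG = V_DD − V_G = 1.79 − 0.08 = 1.71 V, so V_ov = 1.71 − 1.36 = 0.35 V.
Assume saturation: I_D = ½ k_p V_ov² = 0.5 × 2.41 × 0.35² = 0.148 mA, giving V_SD = V_DD − I_D R_D = 1.79 − 0.148 × 26.7 = -2.15 V.
But -2.15 V < V_ov = 0.35 V, so the device is actually in triode.
In triode I_D = k_p[V_ov V_SD − ½ V_SD²] and I_D = (V_DD − V_SD)/R_D. Equating: 32.2 V_SD² − 23.52 V_SD + 1.79 = 0, giving V_SD = 0.0863 V (the root below V_ov).
I_D = (1.79 − 0.0863) / 26.7 = 0.0638 mA.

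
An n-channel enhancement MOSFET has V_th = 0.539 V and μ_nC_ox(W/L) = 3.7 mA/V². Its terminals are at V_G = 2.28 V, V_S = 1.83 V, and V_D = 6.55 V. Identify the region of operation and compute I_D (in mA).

Cutoff; I_D = 0 mA

V_GS = V_G − V_S = 2.28 − 1.83 = 0.45 V; V_DS = V_D − V_S = 6.55 − 1.83 = 4.72 V.
V_GS = 0.45 V < V_th = 0.539 V, so the transistor is in cutoff.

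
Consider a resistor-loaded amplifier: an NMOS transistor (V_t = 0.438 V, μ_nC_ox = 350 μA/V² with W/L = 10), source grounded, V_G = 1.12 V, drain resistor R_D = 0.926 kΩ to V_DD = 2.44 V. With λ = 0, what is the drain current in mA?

I_D = 0.814 mA

V_GS = V_G = 1.12 V, so V_ov = 1.12 − 0.438 = 0.682 V.
k_n = μ_nC_ox · (W/L) = 3.5 mA/V².
Assume saturation: I_D = ½ k_n V_ov² = 0.5 × 3.5 × 0.682² = 0.814 mA, giving V_DS = V_DD − I_D R_D = 2.44 − 0.814 × 0.926 = 1.69 V.
V_DS = 1.69 V ≥ V_ov = 0.682 V, confirming saturation.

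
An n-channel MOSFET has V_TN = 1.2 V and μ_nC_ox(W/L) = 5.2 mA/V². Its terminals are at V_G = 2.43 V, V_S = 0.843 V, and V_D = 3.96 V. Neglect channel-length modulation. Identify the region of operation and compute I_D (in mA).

Saturation; I_D = 0.389 mA

V_GS = V_G − V_S = 2.43 − 0.843 = 1.59 V; V_DS = V_D − V_S = 3.96 − 0.843 = 3.12 V.
V_ov = V_GS − V_TN = 1.59 − 1.2 = 0.387 V.
Since V_DS = 3.12 V ≥ V_ov = 0.387 V, the device is in saturation.
I_D = ½ k_n V_ov² = 0.5 × 5.2 × 0.387² = 0.389 mA.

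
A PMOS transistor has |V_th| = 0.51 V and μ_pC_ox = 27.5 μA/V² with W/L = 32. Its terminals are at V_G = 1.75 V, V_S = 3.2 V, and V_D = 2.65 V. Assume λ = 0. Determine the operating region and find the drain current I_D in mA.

V_SG = V_S − V_G = 3.2 − 1.75 = 1.45 V; V_SD = V_S − V_D = 3.2 − 2.65 = 0.55 V.
k_p = μ_pC_ox · (W/L) = 0.88 mA/V².
V_ov = V_SG − |V_th| = 1.45 − 0.51 = 0.94 V.
Since V_SD = 0.55 V < V_ov = 0.94 V, the device is in the triode region.
I_D = k_p [V_ov · V_SD − ½ V_SD²] = 0.88 × [0.94 × 0.55 − 0.5 × 0.55²] = 0.322 mA.

Triode; I_D = 0.322 mA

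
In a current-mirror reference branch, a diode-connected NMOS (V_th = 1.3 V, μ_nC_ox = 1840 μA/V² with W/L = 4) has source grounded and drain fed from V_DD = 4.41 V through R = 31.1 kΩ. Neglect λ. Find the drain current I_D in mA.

With gate tied to drain, V_GS = V_DS ≥ V_GS − V_th, so the device is in saturation.
k_n = μ_nC_ox · (W/L) = 7.36 mA/V².
KCL at the drain: ½ k_n (V_GS − V_th)² = (V_DD − V_GS)/R.
Let x = V_GS − 1.3. Then 114 x² + x − 3.11 = 0, giving x = 0.161 V (positive root), so V_GS = 1.46 V.
I_D = (V_DD − V_GS)/R = (4.41 − 1.46) / 31.1 = 0.0948 mA.

I_D = 0.0948 mA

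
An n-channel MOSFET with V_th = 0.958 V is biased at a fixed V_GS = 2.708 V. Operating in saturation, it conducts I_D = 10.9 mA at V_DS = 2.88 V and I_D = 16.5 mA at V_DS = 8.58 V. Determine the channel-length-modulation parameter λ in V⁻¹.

λ = 0.122 V⁻¹

With V_GS fixed, I_D ∝ (1 + λ V_DS) in saturation, so I_D2/I_D1 = (1 + λ V_DS2)/(1 + λ V_DS1).
16.5/10.9 = 1.514 = (1 + 8.58 λ)/(1 + 2.88 λ).
Solving: λ (I_D1 V_DS2 − I_D2 V_DS1) = I_D2 − I_D1, so λ = (16.5 − 10.9) / (10.9 × 8.58 − 16.5 × 2.88) = 5.6 / 46 = 0.122 V⁻¹.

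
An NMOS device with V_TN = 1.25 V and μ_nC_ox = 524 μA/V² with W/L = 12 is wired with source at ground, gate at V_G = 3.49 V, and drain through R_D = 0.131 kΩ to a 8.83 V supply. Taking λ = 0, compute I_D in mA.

I_D = 15.8 mA

V_GS = V_G = 3.49 V, so V_ov = 3.49 − 1.25 = 2.24 V.
k_n = μ_nC_ox · (W/L) = 6.288 mA/V².
Assume saturation: I_D = ½ k_n V_ov² = 0.5 × 6.288 × 2.24² = 15.8 mA, giving V_DS = V_DD − I_D R_D = 8.83 − 15.8 × 0.131 = 6.76 V.
V_DS = 6.76 V ≥ V_ov = 2.24 V, confirming saturation.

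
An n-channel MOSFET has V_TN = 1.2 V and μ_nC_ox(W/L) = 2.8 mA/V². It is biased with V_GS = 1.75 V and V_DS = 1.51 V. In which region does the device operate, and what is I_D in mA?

V_ov = V_GS − V_TN = 1.75 − 1.2 = 0.55 V.
Since V_DS = 1.51 V ≥ V_ov = 0.55 V, the device is in saturation.
I_D = ½ k_n V_ov² = 0.5 × 2.8 × 0.55² = 0.424 mA.

Saturation; I_D = 0.424 mA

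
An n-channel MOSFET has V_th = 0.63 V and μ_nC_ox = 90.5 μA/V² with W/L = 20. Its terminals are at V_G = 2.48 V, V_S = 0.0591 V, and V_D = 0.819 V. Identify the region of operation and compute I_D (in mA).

Triode; I_D = 1.94 mA

V_GS = V_G − V_S = 2.48 − 0.0591 = 2.42 V; V_DS = V_D − V_S = 0.819 − 0.0591 = 0.76 V.
k_n = μ_nC_ox · (W/L) = 1.81 mA/V².
V_ov = V_GS − V_th = 2.42 − 0.63 = 1.79 V.
Since V_DS = 0.76 V < V_ov = 1.79 V, the device is in the triode region.
I_D = k_n [V_ov · V_DS − ½ V_DS²] = 1.81 × [1.79 × 0.76 − 0.5 × 0.76²] = 1.94 mA.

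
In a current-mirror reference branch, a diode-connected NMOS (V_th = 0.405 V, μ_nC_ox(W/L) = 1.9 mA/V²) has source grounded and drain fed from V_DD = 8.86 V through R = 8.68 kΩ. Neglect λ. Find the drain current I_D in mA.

With gate tied to drain, V_GS = V_DS ≥ V_GS − V_th, so the device is in saturation.
KCL at the drain: ½ k_n (V_GS − V_th)² = (V_DD − V_GS)/R.
Let x = V_GS − 0.405. Then 8.25 x² + x − 8.455 = 0, giving x = 0.954 V (positive root), so V_GS = 1.36 V.
I_D = (V_DD − V_GS)/R = (8.86 − 1.36) / 8.68 = 0.864 mA.

I_D = 0.864 mA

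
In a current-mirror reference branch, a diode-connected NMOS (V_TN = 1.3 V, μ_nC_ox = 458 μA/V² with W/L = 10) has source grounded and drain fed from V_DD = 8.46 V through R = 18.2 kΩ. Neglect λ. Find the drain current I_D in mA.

With gate tied to drain, V_GS = V_DS ≥ V_GS − V_TN, so the device is in saturation.
k_n = μ_nC_ox · (W/L) = 4.58 mA/V².
KCL at the drain: ½ k_n (V_GS − V_TN)² = (V_DD − V_GS)/R.
Let x = V_GS − 1.3. Then 41.7 x² + x − 7.16 = 0, giving x = 0.403 V (positive root), so V_GS = 1.7 V.
I_D = (V_DD − V_GS)/R = (8.46 − 1.7) / 18.2 = 0.371 mA.

I_D = 0.371 mA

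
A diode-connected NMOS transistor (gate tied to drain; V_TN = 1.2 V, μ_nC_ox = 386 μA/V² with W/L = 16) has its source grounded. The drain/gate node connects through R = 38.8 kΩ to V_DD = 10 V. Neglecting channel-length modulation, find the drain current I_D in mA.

With gate tied to drain, V_GS = V_DS ≥ V_GS − V_TN, so the device is in saturation.
k_n = μ_nC_ox · (W/L) = 6.176 mA/V².
KCL at the drain: ½ k_n (V_GS − V_TN)² = (V_DD − V_GS)/R.
Let x = V_GS − 1.2. Then 120 x² + x − 8.8 = 0, giving x = 0.267 V (positive root), so V_GS = 1.47 V.
I_D = (V_DD − V_GS)/R = (10 − 1.47) / 38.8 = 0.22 mA.

I_D = 0.220 mA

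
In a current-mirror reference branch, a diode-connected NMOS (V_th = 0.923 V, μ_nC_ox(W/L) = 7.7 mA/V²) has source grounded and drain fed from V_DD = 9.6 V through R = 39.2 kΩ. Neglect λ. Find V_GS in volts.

With gate tied to drain, V_GS = V_DS ≥ V_GS − V_th, so the device is in saturation.
KCL at the drain: ½ k_n (V_GS − V_th)² = (V_DD − V_GS)/R.
Let x = V_GS − 0.923. Then 151 x² + x − 8.677 = 0, giving x = 0.236 V (positive root), so V_GS = 1.16 V.
I_D = (V_DD − V_GS)/R = (9.6 − 1.16) / 39.2 = 0.215 mA.

V_GS = 1.16 V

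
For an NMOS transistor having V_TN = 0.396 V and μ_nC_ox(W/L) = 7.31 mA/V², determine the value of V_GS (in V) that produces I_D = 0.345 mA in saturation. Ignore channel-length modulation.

V_GS = 0.703 V

In saturation I_D = ½ k_n (V_GS − V_TN)², so V_GS − V_TN = √(2 I_D / k_n) = √(2 × 0.345 / 7.31) = 0.307 V.
V_GS = 0.396 + 0.307 = 0.703 V.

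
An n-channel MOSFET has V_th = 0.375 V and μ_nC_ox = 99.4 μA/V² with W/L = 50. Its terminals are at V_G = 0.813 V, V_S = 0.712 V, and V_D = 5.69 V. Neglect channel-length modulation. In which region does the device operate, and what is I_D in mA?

Cutoff; I_D = 0 mA

V_GS = V_G − V_S = 0.813 − 0.712 = 0.101 V; V_DS = V_D − V_S = 5.69 − 0.712 = 4.98 V.
V_GS = 0.101 V < V_th = 0.375 V, so the transistor is in cutoff.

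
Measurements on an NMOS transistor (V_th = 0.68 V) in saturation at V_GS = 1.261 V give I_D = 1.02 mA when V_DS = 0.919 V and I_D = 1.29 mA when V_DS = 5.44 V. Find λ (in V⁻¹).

λ = 0.0619 V⁻¹

With V_GS fixed, I_D ∝ (1 + λ V_DS) in saturation, so I_D2/I_D1 = (1 + λ V_DS2)/(1 + λ V_DS1).
1.29/1.02 = 1.265 = (1 + 5.44 λ)/(1 + 0.919 λ).
Solving: λ (I_D1 V_DS2 − I_D2 V_DS1) = I_D2 − I_D1, so λ = (1.29 − 1.02) / (1.02 × 5.44 − 1.29 × 0.919) = 0.27 / 4.36 = 0.0619 V⁻¹.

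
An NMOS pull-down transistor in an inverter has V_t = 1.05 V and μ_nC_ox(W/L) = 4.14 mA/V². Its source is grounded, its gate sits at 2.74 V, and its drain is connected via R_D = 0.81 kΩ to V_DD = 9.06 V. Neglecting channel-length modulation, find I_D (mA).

V_GS = V_G = 2.74 V, so V_ov = 2.74 − 1.05 = 1.69 V.
Assume saturation: I_D = ½ k_n V_ov² = 0.5 × 4.14 × 1.69² = 5.91 mA, giving V_DS = V_DD − I_D R_D = 9.06 − 5.91 × 0.81 = 4.27 V.
V_DS = 4.27 V ≥ V_ov = 1.69 V, confirming saturation.

I_D = 5.91 mA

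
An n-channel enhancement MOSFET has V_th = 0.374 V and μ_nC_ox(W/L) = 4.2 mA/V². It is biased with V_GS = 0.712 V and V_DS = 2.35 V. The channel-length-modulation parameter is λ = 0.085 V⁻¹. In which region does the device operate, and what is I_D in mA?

Saturation; I_D = 0.288 mA

V_ov = V_GS − V_th = 0.712 − 0.374 = 0.338 V.
Since V_DS = 2.35 V ≥ V_ov = 0.338 V, the device is in saturation.
I_D = ½ k_n V_ov² (1 + λ V_DS) = 0.5 × 4.2 × 0.338² × (1 + 0.085 × 2.35) = 0.288 mA.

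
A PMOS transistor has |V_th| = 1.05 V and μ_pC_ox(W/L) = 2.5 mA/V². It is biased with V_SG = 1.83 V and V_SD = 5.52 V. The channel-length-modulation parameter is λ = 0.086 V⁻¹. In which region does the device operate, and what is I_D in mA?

V_ov = V_SG − |V_th| = 1.83 − 1.05 = 0.78 V.
Since V_SD = 5.52 V ≥ V_ov = 0.78 V, the device is in saturation.
I_D = ½ k_p V_ov² (1 + λ V_SD) = 0.5 × 2.5 × 0.78² × (1 + 0.086 × 5.52) = 1.12 mA.

Saturation; I_D = 1.12 mA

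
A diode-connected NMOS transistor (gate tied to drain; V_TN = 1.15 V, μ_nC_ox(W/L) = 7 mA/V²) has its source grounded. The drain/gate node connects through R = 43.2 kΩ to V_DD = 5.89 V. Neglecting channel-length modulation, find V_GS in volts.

V_GS = 1.32 V

With gate tied to drain, V_GS = V_DS ≥ V_GS − V_TN, so the device is in saturation.
KCL at the drain: ½ k_n (V_GS − V_TN)² = (V_DD − V_GS)/R.
Let x = V_GS − 1.15. Then 151 x² + x − 4.74 = 0, giving x = 0.174 V (positive root), so V_GS = 1.32 V.
I_D = (V_DD − V_GS)/R = (5.89 − 1.32) / 43.2 = 0.106 mA.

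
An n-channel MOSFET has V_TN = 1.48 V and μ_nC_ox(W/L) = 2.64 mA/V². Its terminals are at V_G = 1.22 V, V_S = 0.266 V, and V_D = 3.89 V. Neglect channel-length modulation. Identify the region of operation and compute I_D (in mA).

V_GS = V_G − V_S = 1.22 − 0.266 = 0.954 V; V_DS = V_D − V_S = 3.89 − 0.266 = 3.62 V.
V_GS = 0.954 V < V_TN = 1.48 V, so the transistor is in cutoff.

Cutoff; I_D = 0 mA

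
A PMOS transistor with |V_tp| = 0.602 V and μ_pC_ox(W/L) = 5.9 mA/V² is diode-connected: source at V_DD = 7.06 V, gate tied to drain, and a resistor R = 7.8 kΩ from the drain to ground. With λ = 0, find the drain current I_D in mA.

I_D = 0.763 mA

With gate tied to drain, V_SG = V_SD ≥ V_SG − |V_tp|, so the device is in saturation.
KCL at the drain: ½ k_p (V_SG − |V_tp|)² = (V_DD − V_SG)/R.
Let x = V_SG − 0.602. Then 23 x² + x − 6.458 = 0, giving x = 0.508 V (positive root), so V_SG = 1.11 V.
I_D = (V_DD − V_SG)/R = (7.06 − 1.11) / 7.8 = 0.763 mA.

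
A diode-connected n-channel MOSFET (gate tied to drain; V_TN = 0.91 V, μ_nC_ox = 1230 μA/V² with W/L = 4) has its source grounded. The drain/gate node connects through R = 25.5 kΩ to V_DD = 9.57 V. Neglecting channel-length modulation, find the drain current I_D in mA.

With gate tied to drain, V_GS = V_DS ≥ V_GS − V_TN, so the device is in saturation.
k_n = μ_nC_ox · (W/L) = 4.92 mA/V².
KCL at the drain: ½ k_n (V_GS − V_TN)² = (V_DD − V_GS)/R.
Let x = V_GS − 0.91. Then 62.7 x² + x − 8.66 = 0, giving x = 0.364 V (positive root), so V_GS = 1.27 V.
I_D = (V_DD − V_GS)/R = (9.57 − 1.27) / 25.5 = 0.325 mA.

I_D = 0.325 mA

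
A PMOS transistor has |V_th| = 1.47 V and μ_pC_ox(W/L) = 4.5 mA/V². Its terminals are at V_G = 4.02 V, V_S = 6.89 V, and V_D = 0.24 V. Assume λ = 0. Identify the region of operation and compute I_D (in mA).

V_SG = V_S − V_G = 6.89 − 4.02 = 2.87 V; V_SD = V_S − V_D = 6.89 − 0.24 = 6.65 V.
V_ov = V_SG − |V_th| = 2.87 − 1.47 = 1.4 V.
Since V_SD = 6.65 V ≥ V_ov = 1.4 V, the device is in saturation.
I_D = ½ k_p V_ov² = 0.5 × 4.5 × 1.4² = 4.41 mA.

Saturation; I_D = 4.41 mA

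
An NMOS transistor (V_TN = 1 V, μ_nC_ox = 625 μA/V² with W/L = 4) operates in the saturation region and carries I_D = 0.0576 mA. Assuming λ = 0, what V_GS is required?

V_GS = 1.21 V

k_n = μ_nC_ox · (W/L) = 2.5 mA/V².
In saturation I_D = ½ k_n (V_GS − V_TN)², so V_GS − V_TN = √(2 I_D / k_n) = √(2 × 0.0576 / 2.5) = 0.215 V.
V_GS = 1 + 0.215 = 1.21 V.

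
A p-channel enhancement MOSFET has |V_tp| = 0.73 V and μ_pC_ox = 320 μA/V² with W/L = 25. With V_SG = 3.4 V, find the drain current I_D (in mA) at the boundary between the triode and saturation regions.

At the boundary V_SD = V_ov = V_SG − |V_tp| = 3.4 − 0.73 = 2.67 V.
k_p = μ_pC_ox · (W/L) = 8 mA/V².
I_D = ½ k_p V_ov² = 0.5 × 8 × 2.67² = 28.5 mA.

I_D = 28.5 mA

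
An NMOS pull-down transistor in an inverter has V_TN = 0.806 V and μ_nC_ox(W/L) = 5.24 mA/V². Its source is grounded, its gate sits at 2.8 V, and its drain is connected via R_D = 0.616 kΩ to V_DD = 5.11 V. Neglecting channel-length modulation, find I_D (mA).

V_GS = V_G = 2.8 V, so V_ov = 2.8 − 0.806 = 1.99 V.
Assume saturation: I_D = ½ k_n V_ov² = 0.5 × 5.24 × 1.99² = 10.4 mA, giving V_DS = V_DD − I_D R_D = 5.11 − 10.4 × 0.616 = -1.31 V.
But -1.31 V < V_ov = 1.99 V, so the device is actually in triode.
In triode I_D = k_n[V_ov V_DS − ½ V_DS²] and I_D = (V_DD − V_DS)/R_D. Equating: 1.61 V_DS² − 7.436 V_DS + 5.11 = 0, giving V_DS = 0.84 V (the root below V_ov).
I_D = (5.11 − 0.84) / 0.616 = 6.93 mA.

I_D = 6.93 mA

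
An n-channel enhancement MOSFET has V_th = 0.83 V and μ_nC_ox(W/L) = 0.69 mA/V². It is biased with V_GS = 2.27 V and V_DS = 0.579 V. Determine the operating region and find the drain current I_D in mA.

V_ov = V_GS − V_th = 2.27 − 0.83 = 1.44 V.
Since V_DS = 0.579 V < V_ov = 1.44 V, the device is in the triode region.
I_D = k_n [V_ov · V_DS − ½ V_DS²] = 0.69 × [1.44 × 0.579 − 0.5 × 0.579²] = 0.46 mA.

Triode; I_D = 0.460 mA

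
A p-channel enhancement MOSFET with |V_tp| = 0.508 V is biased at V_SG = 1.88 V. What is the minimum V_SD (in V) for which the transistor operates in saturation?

The boundary between triode and saturation is V_SD = V_SG − |V_tp| = V_ov.
V_ov = 1.88 − 0.508 = 1.37 V.

V_SD,sat = 1.37 V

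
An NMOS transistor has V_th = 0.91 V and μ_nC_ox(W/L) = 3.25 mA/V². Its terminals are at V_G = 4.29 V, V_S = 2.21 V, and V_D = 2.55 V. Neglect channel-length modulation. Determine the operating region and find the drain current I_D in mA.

Triode; I_D = 1.10 mA

V_GS = V_G − V_S = 4.29 − 2.21 = 2.08 V; V_DS = V_D − V_S = 2.55 − 2.21 = 0.34 V.
V_ov = V_GS − V_th = 2.08 − 0.91 = 1.17 V.
Since V_DS = 0.34 V < V_ov = 1.17 V, the device is in the triode region.
I_D = k_n [V_ov · V_DS − ½ V_DS²] = 3.25 × [1.17 × 0.34 − 0.5 × 0.34²] = 1.1 mA.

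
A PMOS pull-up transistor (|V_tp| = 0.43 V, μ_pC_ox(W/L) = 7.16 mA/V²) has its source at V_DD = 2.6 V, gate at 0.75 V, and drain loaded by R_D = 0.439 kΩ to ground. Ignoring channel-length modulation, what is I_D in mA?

V_SG = V_DD − V_G = 2.6 − 0.75 = 1.85 V, so V_ov = 1.85 − 0.43 = 1.42 V.
Assume saturation: I_D = ½ k_p V_ov² = 0.5 × 7.16 × 1.42² = 7.22 mA, giving V_SD = V_DD − I_D R_D = 2.6 − 7.22 × 0.439 = -0.569 V.
But -0.569 V < V_ov = 1.42 V, so the device is actually in triode.
In triode I_D = k_p[V_ov V_SD − ½ V_SD²] and I_D = (V_DD − V_SD)/R_D. Equating: 1.57 V_SD² − 5.463 V_SD + 2.6 = 0, giving V_SD = 0.569 V (the root below V_ov).
I_D = (2.6 − 0.569) / 0.439 = 4.63 mA.

I_D = 4.63 mA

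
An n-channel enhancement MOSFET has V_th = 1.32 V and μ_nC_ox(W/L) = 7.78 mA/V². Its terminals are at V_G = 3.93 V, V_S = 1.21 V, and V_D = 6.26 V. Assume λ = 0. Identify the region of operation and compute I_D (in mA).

Saturation; I_D = 7.62 mA

V_GS = V_G − V_S = 3.93 − 1.21 = 2.72 V; V_DS = V_D − V_S = 6.26 − 1.21 = 5.05 V.
V_ov = V_GS − V_th = 2.72 − 1.32 = 1.4 V.
Since V_DS = 5.05 V ≥ V_ov = 1.4 V, the device is in saturation.
I_D = ½ k_n V_ov² = 0.5 × 7.78 × 1.4² = 7.62 mA.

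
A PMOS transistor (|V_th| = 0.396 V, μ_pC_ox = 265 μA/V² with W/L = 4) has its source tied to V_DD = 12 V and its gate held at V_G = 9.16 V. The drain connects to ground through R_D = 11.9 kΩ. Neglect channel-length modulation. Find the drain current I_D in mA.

V_SG = V_DD − V_G = 12 − 9.16 = 2.84 V, so V_ov = 2.84 − 0.396 = 2.44 V.
k_p = μ_pC_ox · (W/L) = 1.06 mA/V².
Assume saturation: I_D = ½ k_p V_ov² = 0.5 × 1.06 × 2.44² = 3.17 mA, giving V_SD = V_DD − I_D R_D = 12 − 3.17 × 11.9 = -25.7 V.
But -25.7 V < V_ov = 2.44 V, so the device is actually in triode.
In triode I_D = k_p[V_ov V_SD − ½ V_SD²] and I_D = (V_DD − V_SD)/R_D. Equating: 6.31 V_SD² − 31.83 V_SD + 12 = 0, giving V_SD = 0.41 V (the root below V_ov).
I_D = (12 − 0.41) / 11.9 = 0.974 mA.

I_D = 0.974 mA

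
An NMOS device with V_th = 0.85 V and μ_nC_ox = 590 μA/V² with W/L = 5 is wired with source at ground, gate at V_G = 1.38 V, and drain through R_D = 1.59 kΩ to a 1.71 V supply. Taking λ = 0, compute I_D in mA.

V_GS = V_G = 1.38 V, so V_ov = 1.38 − 0.85 = 0.53 V.
k_n = μ_nC_ox · (W/L) = 2.95 mA/V².
Assume saturation: I_D = ½ k_n V_ov² = 0.5 × 2.95 × 0.53² = 0.414 mA, giving V_DS = V_DD − I_D R_D = 1.71 − 0.414 × 1.59 = 1.05 V.
V_DS = 1.05 V ≥ V_ov = 0.53 V, confirming saturation.

I_D = 0.414 mA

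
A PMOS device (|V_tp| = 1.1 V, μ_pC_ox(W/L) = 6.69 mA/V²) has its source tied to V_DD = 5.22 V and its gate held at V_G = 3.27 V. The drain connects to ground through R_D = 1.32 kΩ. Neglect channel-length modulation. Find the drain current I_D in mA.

V_SG = V_DD − V_G = 5.22 − 3.27 = 1.95 V, so V_ov = 1.95 − 1.1 = 0.85 V.
Assume saturation: I_D = ½ k_p V_ov² = 0.5 × 6.69 × 0.85² = 2.42 mA, giving V_SD = V_DD − I_D R_D = 5.22 − 2.42 × 1.32 = 2.03 V.
V_SD = 2.03 V ≥ V_ov = 0.85 V, confirming saturation.

I_D = 2.42 mA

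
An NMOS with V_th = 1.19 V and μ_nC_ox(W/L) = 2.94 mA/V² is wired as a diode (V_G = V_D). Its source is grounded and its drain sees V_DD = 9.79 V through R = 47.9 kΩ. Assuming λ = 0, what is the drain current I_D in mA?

With gate tied to drain, V_GS = V_DS ≥ V_GS − V_th, so the device is in saturation.
KCL at the drain: ½ k_n (V_GS − V_th)² = (V_DD − V_GS)/R.
Let x = V_GS − 1.19. Then 70.4 x² + x − 8.6 = 0, giving x = 0.342 V (positive root), so V_GS = 1.53 V.
I_D = (V_DD − V_GS)/R = (9.79 − 1.53) / 47.9 = 0.172 mA.

I_D = 0.172 mA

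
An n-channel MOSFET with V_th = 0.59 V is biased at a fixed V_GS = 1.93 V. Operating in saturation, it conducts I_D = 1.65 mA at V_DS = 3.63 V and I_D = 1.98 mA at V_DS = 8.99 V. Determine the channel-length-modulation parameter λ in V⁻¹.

λ = 0.0432 V⁻¹

With V_GS fixed, I_D ∝ (1 + λ V_DS) in saturation, so I_D2/I_D1 = (1 + λ V_DS2)/(1 + λ V_DS1).
1.98/1.65 = 1.2 = (1 + 8.99 λ)/(1 + 3.63 λ).
Solving: λ (I_D1 V_DS2 − I_D2 V_DS1) = I_D2 − I_D1, so λ = (1.98 − 1.65) / (1.65 × 8.99 − 1.98 × 3.63) = 0.33 / 7.65 = 0.0432 V⁻¹.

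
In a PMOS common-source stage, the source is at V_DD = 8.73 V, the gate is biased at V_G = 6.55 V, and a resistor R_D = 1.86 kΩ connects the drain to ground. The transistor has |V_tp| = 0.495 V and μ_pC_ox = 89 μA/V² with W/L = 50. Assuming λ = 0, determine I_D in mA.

I_D = 4.30 mA

V_SG = V_DD − V_G = 8.73 − 6.55 = 2.18 V, so V_ov = 2.18 − 0.495 = 1.69 V.
k_p = μ_pC_ox · (W/L) = 4.45 mA/V².
Assume saturation: I_D = ½ k_p V_ov² = 0.5 × 4.45 × 1.69² = 6.32 mA, giving V_SD = V_DD − I_D R_D = 8.73 − 6.32 × 1.86 = -3.02 V.
But -3.02 V < V_ov = 1.69 V, so the device is actually in triode.
In triode I_D = k_p[V_ov V_SD − ½ V_SD²] and I_D = (V_DD − V_SD)/R_D. Equating: 4.14 V_SD² − 14.95 V_SD + 8.73 = 0, giving V_SD = 0.733 V (the root below V_ov).
I_D = (8.73 − 0.733) / 1.86 = 4.3 mA.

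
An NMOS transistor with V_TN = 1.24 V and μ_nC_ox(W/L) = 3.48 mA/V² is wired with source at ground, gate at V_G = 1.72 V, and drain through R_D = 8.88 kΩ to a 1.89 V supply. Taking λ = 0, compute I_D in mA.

I_D = 0.197 mA

V_GS = V_G = 1.72 V, so V_ov = 1.72 − 1.24 = 0.48 V.
Assume saturation: I_D = ½ k_n V_ov² = 0.5 × 3.48 × 0.48² = 0.401 mA, giving V_DS = V_DD − I_D R_D = 1.89 − 0.401 × 8.88 = -1.67 V.
But -1.67 V < V_ov = 0.48 V, so the device is actually in triode.
In triode I_D = k_n[V_ov V_DS − ½ V_DS²] and I_D = (V_DD − V_DS)/R_D. Equating: 15.5 V_DS² − 15.83 V_DS + 1.89 = 0, giving V_DS = 0.138 V (the root below V_ov).
I_D = (1.89 − 0.138) / 8.88 = 0.197 mA.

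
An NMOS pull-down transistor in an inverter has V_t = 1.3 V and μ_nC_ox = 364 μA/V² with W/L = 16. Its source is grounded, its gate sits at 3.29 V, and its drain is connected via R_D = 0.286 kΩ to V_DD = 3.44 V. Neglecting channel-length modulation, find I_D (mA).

I_D = 8.59 mA

V_GS = V_G = 3.29 V, so V_ov = 3.29 − 1.3 = 1.99 V.
k_n = μ_nC_ox · (W/L) = 5.824 mA/V².
Assume saturation: I_D = ½ k_n V_ov² = 0.5 × 5.824 × 1.99² = 11.5 mA, giving V_DS = V_DD − I_D R_D = 3.44 − 11.5 × 0.286 = 0.142 V.
But 0.142 V < V_ov = 1.99 V, so the device is actually in triode.
In triode I_D = k_n[V_ov V_DS − ½ V_DS²] and I_D = (V_DD − V_DS)/R_D. Equating: 0.833 V_DS² − 4.315 V_DS + 3.44 = 0, giving V_DS = 0.984 V (the root below V_ov).
I_D = (3.44 − 0.984) / 0.286 = 8.59 mA.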